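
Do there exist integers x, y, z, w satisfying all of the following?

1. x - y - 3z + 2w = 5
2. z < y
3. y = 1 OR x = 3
Yes

Take x = 0, y = 1, z = 0, w = 3. Substituting into each constraint:
  (1) 0 + (-1) - 3(0) + 2(3) = 5 ✓
  (2) 0 < 1 ✓
  (3) y = 1, target 1 ✓ (first branch holds)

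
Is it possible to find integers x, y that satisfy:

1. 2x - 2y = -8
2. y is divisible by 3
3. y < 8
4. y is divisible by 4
Yes

Take x = -4, y = 0. Substituting into each constraint:
  (1) 2(-4) - 2(0) = -8 ✓
  (2) 0 = 3 × 0, remainder 0 ✓
  (3) 0 < 8 ✓
  (4) 0 = 4 × 0, remainder 0 ✓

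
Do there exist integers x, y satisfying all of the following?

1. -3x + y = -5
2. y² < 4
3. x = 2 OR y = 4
Yes

Take x = 2, y = 1. Substituting into each constraint:
  (1) -3(2) + 1 = -5 ✓
  (2) y² = (1)² = 1, and 1 < 4 ✓
  (3) x = 2, target 2 ✓ (first branch holds)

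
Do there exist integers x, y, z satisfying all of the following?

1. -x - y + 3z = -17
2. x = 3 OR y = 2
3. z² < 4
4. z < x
Yes

Take x = 3, y = 11, z = -1. Substituting into each constraint:
  (1) (-3) + (-11) + 3(-1) = -17 ✓
  (2) x = 3, target 3 ✓ (first branch holds)
  (3) z² = (-1)² = 1, and 1 < 4 ✓
  (4) -1 < 3 ✓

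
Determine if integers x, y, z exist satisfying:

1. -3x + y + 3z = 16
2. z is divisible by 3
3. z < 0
Yes

Take x = -8, y = 1, z = -3. Substituting into each constraint:
  (1) -3(-8) + 1 + 3(-3) = 16 ✓
  (2) -3 = 3 × -1, remainder 0 ✓
  (3) -3 < 0 ✓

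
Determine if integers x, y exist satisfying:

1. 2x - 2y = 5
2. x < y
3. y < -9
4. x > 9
No

Even the single constraint (2x - 2y = 5) is infeasible over the integers.

  - 2x - 2y = 5: every term on the left is divisible by 2, so the LHS ≡ 0 (mod 2), but the RHS 5 is not — no integer solution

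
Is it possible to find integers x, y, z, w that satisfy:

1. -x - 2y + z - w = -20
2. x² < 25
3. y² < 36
Yes

Take x = 0, y = 0, z = 0, w = 20. Substituting into each constraint:
  (1) 0 - 2(0) + 0 + (-20) = -20 ✓
  (2) x² = (0)² = 0, and 0 < 25 ✓
  (3) y² = (0)² = 0, and 0 < 36 ✓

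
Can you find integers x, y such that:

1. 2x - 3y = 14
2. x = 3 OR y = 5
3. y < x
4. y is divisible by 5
No

A contradictory subset is {2x - 3y = 14, x = 3 OR y = 5}. No integer assignment can satisfy these jointly:

  - 2x - 3y = 14: is a linear equation tying the variables together
  - x = 3 OR y = 5: forces a choice: either x = 3 or y = 5

Split on the disjunction (x = 3 OR y = 5):
  • If x = 3: with x = 3, every remaining term of the linear equation is divisible by 3, so the left side is ≡ 0 (mod 3); but the right side 8 ≡ 2 (mod 3). No integers can satisfy it.
  • If y = 5: with y = 5, every remaining term of the linear equation is divisible by 2, so the left side is ≡ 0 (mod 2); but the right side 29 ≡ 1 (mod 2). No integers can satisfy it.
Both branches are infeasible, so the system has no integer solution.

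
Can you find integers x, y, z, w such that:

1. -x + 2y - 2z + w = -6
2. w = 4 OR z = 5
Yes

Take x = 0, y = 0, z = 5, w = 4. Substituting into each constraint:
  (1) 0 + 2(0) - 2(5) + 4 = -6 ✓
  (2) w = 4, target 4 ✓ (first branch holds)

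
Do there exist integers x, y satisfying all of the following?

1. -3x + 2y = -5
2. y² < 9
Yes

Take x = 3, y = 2. Substituting into each constraint:
  (1) -3(3) + 2(2) = -5 ✓
  (2) y² = (2)² = 4, and 4 < 9 ✓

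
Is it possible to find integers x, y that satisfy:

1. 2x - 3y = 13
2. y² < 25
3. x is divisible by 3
No

A contradictory subset is {2x - 3y = 13, x is divisible by 3}. No integer assignment can satisfy these jointly:

  - 2x - 3y = 13: is a linear equation tying the variables together
  - x is divisible by 3: restricts x to multiples of 3

Modular obstruction: writing x = 3x', every remaining term of the linear equation is divisible by 3, so the left side is ≡ 0 (mod 3); but the right side 13 ≡ 1 (mod 3). No integers can satisfy it.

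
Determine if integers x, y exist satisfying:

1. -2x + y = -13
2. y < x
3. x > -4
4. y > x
No

A contradictory subset is {y < x, y > x}. No integer assignment can satisfy these jointly:

  - y < x: bounds one variable relative to another variable
  - y > x: bounds one variable relative to another variable

Direct contradiction: x > y and y > x cannot both hold.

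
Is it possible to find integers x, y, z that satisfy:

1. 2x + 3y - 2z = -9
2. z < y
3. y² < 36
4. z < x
Yes

Take x = -3, y = -5, z = -6. Substituting into each constraint:
  (1) 2(-3) + 3(-5) - 2(-6) = -9 ✓
  (2) -6 < -5 ✓
  (3) y² = (-5)² = 25, and 25 < 36 ✓
  (4) -6 < -3 ✓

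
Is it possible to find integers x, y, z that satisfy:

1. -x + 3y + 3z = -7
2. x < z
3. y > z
Yes

Take x = -8, y = -2, z = -3. Substituting into each constraint:
  (1) 8 + 3(-2) + 3(-3) = -7 ✓
  (2) -8 < -3 ✓
  (3) -2 > -3 ✓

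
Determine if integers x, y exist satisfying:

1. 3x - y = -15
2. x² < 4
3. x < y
Yes

Take x = 0, y = 15. Substituting into each constraint:
  (1) 3(0) + (-15) = -15 ✓
  (2) x² = (0)² = 0, and 0 < 4 ✓
  (3) 0 < 15 ✓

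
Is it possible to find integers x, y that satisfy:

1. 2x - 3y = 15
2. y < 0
Yes

Take x = 6, y = -1. Substituting into each constraint:
  (1) 2(6) - 3(-1) = 15 ✓
  (2) -1 < 0 ✓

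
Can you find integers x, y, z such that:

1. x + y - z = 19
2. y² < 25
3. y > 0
Yes

Take x = 0, y = 2, z = -17. Substituting into each constraint:
  (1) 0 + 2 + 17 = 19 ✓
  (2) y² = (2)² = 4, and 4 < 25 ✓
  (3) 2 > 0 ✓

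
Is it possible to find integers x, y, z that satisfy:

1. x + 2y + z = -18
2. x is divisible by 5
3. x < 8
Yes

Take x = 0, y = -9, z = 0. Substituting into each constraint:
  (1) 0 + 2(-9) + 0 = -18 ✓
  (2) 0 = 5 × 0, remainder 0 ✓
  (3) 0 < 8 ✓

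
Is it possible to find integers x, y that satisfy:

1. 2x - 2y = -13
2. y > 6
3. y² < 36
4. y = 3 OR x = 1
No

Even the single constraint (2x - 2y = -13) is infeasible over the integers.

  - 2x - 2y = -13: every term on the left is divisible by 2, so the LHS ≡ 0 (mod 2), but the RHS -13 is not — no integer solution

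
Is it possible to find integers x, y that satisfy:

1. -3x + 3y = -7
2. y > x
No

Even the single constraint (-3x + 3y = -7) is infeasible over the integers.

  - -3x + 3y = -7: every term on the left is divisible by 3, so the LHS ≡ 0 (mod 3), but the RHS -7 is not — no integer solution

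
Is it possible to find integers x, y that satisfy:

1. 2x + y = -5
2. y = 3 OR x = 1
Yes

Take x = 1, y = -7. Substituting into each constraint:
  (1) 2(1) + (-7) = -5 ✓
  (2) x = 1, target 1 ✓ (second branch holds)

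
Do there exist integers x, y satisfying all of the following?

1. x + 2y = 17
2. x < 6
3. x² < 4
Yes

Take x = -1, y = 9. Substituting into each constraint:
  (1) (-1) + 2(9) = 17 ✓
  (2) -1 < 6 ✓
  (3) x² = (-1)² = 1, and 1 < 4 ✓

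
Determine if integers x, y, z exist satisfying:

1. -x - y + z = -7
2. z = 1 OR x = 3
Yes

Take x = 8, y = 0, z = 1. Substituting into each constraint:
  (1) (-8) + 0 + 1 = -7 ✓
  (2) z = 1, target 1 ✓ (first branch holds)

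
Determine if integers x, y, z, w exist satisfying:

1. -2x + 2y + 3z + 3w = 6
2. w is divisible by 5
Yes

Take x = -3, y = 0, z = 0, w = 0. Substituting into each constraint:
  (1) -2(-3) + 2(0) + 3(0) + 3(0) = 6 ✓
  (2) 0 = 5 × 0, remainder 0 ✓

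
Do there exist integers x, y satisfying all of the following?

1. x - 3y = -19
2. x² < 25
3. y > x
Yes

Take x = -1, y = 6. Substituting into each constraint:
  (1) (-1) - 3(6) = -19 ✓
  (2) x² = (-1)² = 1, and 1 < 25 ✓
  (3) 6 > -1 ✓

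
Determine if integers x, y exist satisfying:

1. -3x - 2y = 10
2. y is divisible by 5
Yes

Take x = 10, y = -20. Substituting into each constraint:
  (1) -3(10) - 2(-20) = 10 ✓
  (2) -20 = 5 × -4, remainder 0 ✓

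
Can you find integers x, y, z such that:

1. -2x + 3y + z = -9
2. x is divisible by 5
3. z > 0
Yes

Take x = 0, y = -4, z = 3. Substituting into each constraint:
  (1) -2(0) + 3(-4) + 3 = -9 ✓
  (2) 0 = 5 × 0, remainder 0 ✓
  (3) 3 > 0 ✓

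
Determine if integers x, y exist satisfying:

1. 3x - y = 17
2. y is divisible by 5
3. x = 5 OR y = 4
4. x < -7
No

A contradictory subset is {3x - y = 17, x = 5 OR y = 4, x < -7}. No integer assignment can satisfy these jointly:

  - 3x - y = 17: is a linear equation tying the variables together
  - x = 5 OR y = 4: forces a choice: either x = 5 or y = 4
  - x < -7: bounds one variable relative to a constant

Split on the disjunction (x = 5 OR y = 4):
  • If x = 5: this contradicts the bound x ≤ -8.
  • If y = 4: the equation forces x = 7, which contradicts the bound x ≤ -8.
Both branches are infeasible, so the system has no integer solution.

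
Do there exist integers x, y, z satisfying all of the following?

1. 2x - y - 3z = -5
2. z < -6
Yes

Take x = 0, y = 26, z = -7. Substituting into each constraint:
  (1) 2(0) + (-26) - 3(-7) = -5 ✓
  (2) -7 < -6 ✓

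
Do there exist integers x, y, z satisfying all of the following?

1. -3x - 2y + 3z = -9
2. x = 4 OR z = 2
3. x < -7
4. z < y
Yes

Take x = -9, y = 21, z = 2. Substituting into each constraint:
  (1) -3(-9) - 2(21) + 3(2) = -9 ✓
  (2) z = 2, target 2 ✓ (second branch holds)
  (3) -9 < -7 ✓
  (4) 2 < 21 ✓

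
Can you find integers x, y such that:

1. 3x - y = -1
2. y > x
Yes

Take x = 0, y = 1. Substituting into each constraint:
  (1) 3(0) + (-1) = -1 ✓
  (2) 1 > 0 ✓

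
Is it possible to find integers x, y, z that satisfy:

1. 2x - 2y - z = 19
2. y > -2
Yes

Take x = 0, y = -1, z = -17. Substituting into each constraint:
  (1) 2(0) - 2(-1) + 17 = 19 ✓
  (2) -1 > -2 ✓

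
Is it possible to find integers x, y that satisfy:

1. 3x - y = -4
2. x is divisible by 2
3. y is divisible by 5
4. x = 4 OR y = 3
No

A contradictory subset is {3x - y = -4, y is divisible by 5, x = 4 OR y = 3}. No integer assignment can satisfy these jointly:

  - 3x - y = -4: is a linear equation tying the variables together
  - y is divisible by 5: restricts y to multiples of 5
  - x = 4 OR y = 3: forces a choice: either x = 4 or y = 3

Split on the disjunction (x = 4 OR y = 3):
  • If x = 4: with x = 4, writing y = 5y', every remaining term of the linear equation is divisible by 5, so the left side is ≡ 0 (mod 5); but the right side -16 ≡ 4 (mod 5). No integers can satisfy it.
  • If y = 3: this contradicts the divisibility constraint — 3 is not a multiple of 5.
Both branches are infeasible, so the system has no integer solution.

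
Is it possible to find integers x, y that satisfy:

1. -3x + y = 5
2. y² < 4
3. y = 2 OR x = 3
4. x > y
No

A contradictory subset is {-3x + y = 5, y = 2 OR x = 3, x > y}. No integer assignment can satisfy these jointly:

  - -3x + y = 5: is a linear equation tying the variables together
  - y = 2 OR x = 3: forces a choice: either y = 2 or x = 3
  - x > y: bounds one variable relative to another variable

Split on the disjunction (y = 2 OR x = 3):
  • If y = 2: the equation forces x = -1, giving (y, x) = (2, -1), which violates x > y.
  • If x = 3: the equation forces y = 14, giving (x, y) = (3, 14), which violates x > y.
Both branches are infeasible, so the system has no integer solution.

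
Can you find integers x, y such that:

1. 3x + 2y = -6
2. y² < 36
Yes

Take x = 0, y = -3. Substituting into each constraint:
  (1) 3(0) + 2(-3) = -6 ✓
  (2) y² = (-3)² = 9, and 9 < 36 ✓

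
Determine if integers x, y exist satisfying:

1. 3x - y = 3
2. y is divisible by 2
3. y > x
Yes

Take x = 3, y = 6. Substituting into each constraint:
  (1) 3(3) + (-6) = 3 ✓
  (2) 6 = 2 × 3, remainder 0 ✓
  (3) 6 > 3 ✓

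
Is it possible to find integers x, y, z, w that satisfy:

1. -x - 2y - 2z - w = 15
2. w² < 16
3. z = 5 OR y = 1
Yes

Take x = 1, y = 1, z = -9, w = 0. Substituting into each constraint:
  (1) (-1) - 2(1) - 2(-9) + 0 = 15 ✓
  (2) w² = (0)² = 0, and 0 < 16 ✓
  (3) y = 1, target 1 ✓ (second branch holds)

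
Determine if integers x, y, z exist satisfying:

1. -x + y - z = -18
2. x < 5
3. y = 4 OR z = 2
Yes

Take x = 4, y = -12, z = 2. Substituting into each constraint:
  (1) (-4) + (-12) + (-2) = -18 ✓
  (2) 4 < 5 ✓
  (3) z = 2, target 2 ✓ (second branch holds)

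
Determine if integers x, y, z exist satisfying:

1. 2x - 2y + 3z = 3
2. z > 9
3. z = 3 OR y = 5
Yes

Take x = -10, y = 5, z = 11. Substituting into each constraint:
  (1) 2(-10) - 2(5) + 3(11) = 3 ✓
  (2) 11 > 9 ✓
  (3) y = 5, target 5 ✓ (second branch holds)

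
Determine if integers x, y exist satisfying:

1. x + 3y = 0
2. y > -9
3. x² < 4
Yes

Take x = 0, y = 0. Substituting into each constraint:
  (1) 0 + 3(0) = 0 ✓
  (2) 0 > -9 ✓
  (3) x² = (0)² = 0, and 0 < 4 ✓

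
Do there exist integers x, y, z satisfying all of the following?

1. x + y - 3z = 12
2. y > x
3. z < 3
Yes

Take x = 1, y = 2, z = -3. Substituting into each constraint:
  (1) 1 + 2 - 3(-3) = 12 ✓
  (2) 2 > 1 ✓
  (3) -3 < 3 ✓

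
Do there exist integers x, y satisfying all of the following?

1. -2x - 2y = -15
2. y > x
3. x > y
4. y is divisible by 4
No

Even the single constraint (-2x - 2y = -15) is infeasible over the integers.

  - -2x - 2y = -15: every term on the left is divisible by 2, so the LHS ≡ 0 (mod 2), but the RHS -15 is not — no integer solution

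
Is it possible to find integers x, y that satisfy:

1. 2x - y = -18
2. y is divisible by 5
Yes

Take x = -9, y = 0. Substituting into each constraint:
  (1) 2(-9) + 0 = -18 ✓
  (2) 0 = 5 × 0, remainder 0 ✓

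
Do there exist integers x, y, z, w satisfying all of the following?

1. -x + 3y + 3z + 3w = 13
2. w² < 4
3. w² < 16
Yes

Take x = 2, y = 5, z = 0, w = 0. Substituting into each constraint:
  (1) (-2) + 3(5) + 3(0) + 3(0) = 13 ✓
  (2) w² = (0)² = 0, and 0 < 4 ✓
  (3) w² = (0)² = 0, and 0 < 16 ✓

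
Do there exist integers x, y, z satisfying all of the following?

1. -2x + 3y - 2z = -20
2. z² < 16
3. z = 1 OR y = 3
Yes

Take x = 15, y = 4, z = 1. Substituting into each constraint:
  (1) -2(15) + 3(4) - 2(1) = -20 ✓
  (2) z² = (1)² = 1, and 1 < 16 ✓
  (3) z = 1, target 1 ✓ (first branch holds)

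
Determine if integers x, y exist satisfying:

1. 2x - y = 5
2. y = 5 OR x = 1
Yes

Take x = 1, y = -3. Substituting into each constraint:
  (1) 2(1) + 3 = 5 ✓
  (2) x = 1, target 1 ✓ (second branch holds)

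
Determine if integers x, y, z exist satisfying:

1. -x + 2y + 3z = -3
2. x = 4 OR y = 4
Yes

Take x = -1, y = 4, z = -4. Substituting into each constraint:
  (1) 1 + 2(4) + 3(-4) = -3 ✓
  (2) y = 4, target 4 ✓ (second branch holds)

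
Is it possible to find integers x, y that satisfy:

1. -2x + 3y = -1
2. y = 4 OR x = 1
No

The full constraint system is jointly infeasible over the integers. Each constraint and what it forces:

  - -2x + 3y = -1: is a linear equation tying the variables together
  - y = 4 OR x = 1: forces a choice: either y = 4 or x = 1

Split on the disjunction (y = 4 OR x = 1):
  • If y = 4: with y = 4, every remaining term of the linear equation is divisible by 2, so the left side is ≡ 0 (mod 2); but the right side -13 ≡ 1 (mod 2). No integers can satisfy it.
  • If x = 1: with x = 1, every remaining term of the linear equation is divisible by 3, so the left side is ≡ 0 (mod 3); but the right side 1 ≡ 1 (mod 3). No integers can satisfy it.
Both branches are infeasible, so the system has no integer solution.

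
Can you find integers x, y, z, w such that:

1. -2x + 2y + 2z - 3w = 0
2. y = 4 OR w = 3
Yes

Take x = -2, y = 4, z = 0, w = 4. Substituting into each constraint:
  (1) -2(-2) + 2(4) + 2(0) - 3(4) = 0 ✓
  (2) y = 4, target 4 ✓ (first branch holds)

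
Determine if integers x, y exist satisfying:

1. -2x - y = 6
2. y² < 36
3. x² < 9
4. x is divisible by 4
No

The full constraint system is jointly infeasible over the integers. Each constraint and what it forces:

  - -2x - y = 6: is a linear equation tying the variables together
  - y² < 36: restricts y to |y| ≤ 5
  - x² < 9: restricts x to |x| ≤ 2
  - x is divisible by 4: restricts x to multiples of 4

The quadratic bounds confine the variables to a finite set (x ∈ {-2, …, 2}, y ∈ {-5, …, 5}); checking each of the 55 combinations against the remaining constraints yields no solution.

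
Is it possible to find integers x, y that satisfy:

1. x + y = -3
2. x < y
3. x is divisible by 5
Yes

Take x = -5, y = 2. Substituting into each constraint:
  (1) (-5) + 2 = -3 ✓
  (2) -5 < 2 ✓
  (3) -5 = 5 × -1, remainder 0 ✓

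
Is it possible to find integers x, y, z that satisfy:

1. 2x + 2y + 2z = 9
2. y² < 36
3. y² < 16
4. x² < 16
No

Even the single constraint (2x + 2y + 2z = 9) is infeasible over the integers.

  - 2x + 2y + 2z = 9: every term on the left is divisible by 2, so the LHS ≡ 0 (mod 2), but the RHS 9 is not — no integer solution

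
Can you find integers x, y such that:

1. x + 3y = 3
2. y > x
Yes

Take x = 0, y = 1. Substituting into each constraint:
  (1) 0 + 3(1) = 3 ✓
  (2) 1 > 0 ✓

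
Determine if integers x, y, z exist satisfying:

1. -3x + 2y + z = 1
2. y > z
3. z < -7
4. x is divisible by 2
Yes

Take x = -4, y = 0, z = -11. Substituting into each constraint:
  (1) -3(-4) + 2(0) + (-11) = 1 ✓
  (2) 0 > -11 ✓
  (3) -11 < -7 ✓
  (4) -4 = 2 × -2, remainder 0 ✓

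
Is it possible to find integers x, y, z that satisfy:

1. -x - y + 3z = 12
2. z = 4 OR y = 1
Yes

Take x = 0, y = 0, z = 4. Substituting into each constraint:
  (1) 0 + 0 + 3(4) = 12 ✓
  (2) z = 4, target 4 ✓ (first branch holds)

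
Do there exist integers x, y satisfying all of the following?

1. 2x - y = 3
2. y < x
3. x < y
No

A contradictory subset is {y < x, x < y}. No integer assignment can satisfy these jointly:

  - y < x: bounds one variable relative to another variable
  - x < y: bounds one variable relative to another variable

Direct contradiction: x > y and y > x cannot both hold.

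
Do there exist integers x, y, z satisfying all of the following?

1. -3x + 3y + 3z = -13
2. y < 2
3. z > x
No

Even the single constraint (-3x + 3y + 3z = -13) is infeasible over the integers.

  - -3x + 3y + 3z = -13: every term on the left is divisible by 3, so the LHS ≡ 0 (mod 3), but the RHS -13 is not — no integer solution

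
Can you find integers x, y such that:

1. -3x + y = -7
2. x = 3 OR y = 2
Yes

Take x = 3, y = 2. Substituting into each constraint:
  (1) -3(3) + 2 = -7 ✓
  (2) x = 3, target 3 ✓ (first branch holds)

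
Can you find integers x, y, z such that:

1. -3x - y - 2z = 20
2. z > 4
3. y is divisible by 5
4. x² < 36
Yes

Take x = 5, y = -45, z = 5. Substituting into each constraint:
  (1) -3(5) + 45 - 2(5) = 20 ✓
  (2) 5 > 4 ✓
  (3) -45 = 5 × -9, remainder 0 ✓
  (4) x² = (5)² = 25, and 25 < 36 ✓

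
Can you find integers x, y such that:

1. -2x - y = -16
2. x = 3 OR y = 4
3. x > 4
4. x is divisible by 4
No

The full constraint system is jointly infeasible over the integers. Each constraint and what it forces:

  - -2x - y = -16: is a linear equation tying the variables together
  - x = 3 OR y = 4: forces a choice: either x = 3 or y = 4
  - x > 4: bounds one variable relative to a constant
  - x is divisible by 4: restricts x to multiples of 4

Split on the disjunction (x = 3 OR y = 4):
  • If x = 3: this contradicts the divisibility constraint — 3 is not a multiple of 4.
  • If y = 4: with y = 4, writing x = 4x', every remaining term of the linear equation is divisible by 8, so the left side is ≡ 0 (mod 8); but the right side -12 ≡ 4 (mod 8). No integers can satisfy it.
Both branches are infeasible, so the system has no integer solution.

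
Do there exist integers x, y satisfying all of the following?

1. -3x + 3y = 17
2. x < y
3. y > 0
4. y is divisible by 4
No

Even the single constraint (-3x + 3y = 17) is infeasible over the integers.

  - -3x + 3y = 17: every term on the left is divisible by 3, so the LHS ≡ 0 (mod 3), but the RHS 17 is not — no integer solution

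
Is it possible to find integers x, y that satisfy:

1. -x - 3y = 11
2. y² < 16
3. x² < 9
Yes

Take x = -2, y = -3. Substituting into each constraint:
  (1) 2 - 3(-3) = 11 ✓
  (2) y² = (-3)² = 9, and 9 < 16 ✓
  (3) x² = (-2)² = 4, and 4 < 9 ✓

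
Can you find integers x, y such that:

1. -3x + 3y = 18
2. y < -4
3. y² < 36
Yes

Take x = -11, y = -5. Substituting into each constraint:
  (1) -3(-11) + 3(-5) = 18 ✓
  (2) -5 < -4 ✓
  (3) y² = (-5)² = 25, and 25 < 36 ✓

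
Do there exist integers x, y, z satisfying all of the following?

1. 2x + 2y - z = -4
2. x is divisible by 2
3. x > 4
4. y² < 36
Yes

Take x = 6, y = 2, z = 20. Substituting into each constraint:
  (1) 2(6) + 2(2) + (-20) = -4 ✓
  (2) 6 = 2 × 3, remainder 0 ✓
  (3) 6 > 4 ✓
  (4) y² = (2)² = 4, and 4 < 36 ✓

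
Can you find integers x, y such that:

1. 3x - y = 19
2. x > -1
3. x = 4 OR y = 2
Yes

Take x = 4, y = -7. Substituting into each constraint:
  (1) 3(4) + 7 = 19 ✓
  (2) 4 > -1 ✓
  (3) x = 4, target 4 ✓ (first branch holds)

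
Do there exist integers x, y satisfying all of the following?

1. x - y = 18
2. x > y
Yes

Take x = 0, y = -18. Substituting into each constraint:
  (1) 0 + 18 = 18 ✓
  (2) 0 > -18 ✓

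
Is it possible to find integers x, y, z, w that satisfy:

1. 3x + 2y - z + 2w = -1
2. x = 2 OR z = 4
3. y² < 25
Yes

Take x = -1, y = 0, z = 4, w = 3. Substituting into each constraint:
  (1) 3(-1) + 2(0) + (-4) + 2(3) = -1 ✓
  (2) z = 4, target 4 ✓ (second branch holds)
  (3) y² = (0)² = 0, and 0 < 25 ✓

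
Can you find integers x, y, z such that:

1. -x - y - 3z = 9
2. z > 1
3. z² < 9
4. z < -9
No

A contradictory subset is {z > 1, z < -9}. No integer assignment can satisfy these jointly:

  - z > 1: bounds one variable relative to a constant
  - z < -9: bounds one variable relative to a constant

Direct contradiction: the bounds on z require z ≥ 2 and z ≤ -10 simultaneously, which is empty.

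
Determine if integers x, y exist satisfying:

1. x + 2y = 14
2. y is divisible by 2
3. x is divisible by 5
Yes

Take x = 10, y = 2. Substituting into each constraint:
  (1) 10 + 2(2) = 14 ✓
  (2) 2 = 2 × 1, remainder 0 ✓
  (3) 10 = 5 × 2, remainder 0 ✓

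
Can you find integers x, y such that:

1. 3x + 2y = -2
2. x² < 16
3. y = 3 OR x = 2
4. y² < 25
Yes

Take x = 2, y = -4. Substituting into each constraint:
  (1) 3(2) + 2(-4) = -2 ✓
  (2) x² = (2)² = 4, and 4 < 16 ✓
  (3) x = 2, target 2 ✓ (second branch holds)
  (4) y² = (-4)² = 16, and 16 < 25 ✓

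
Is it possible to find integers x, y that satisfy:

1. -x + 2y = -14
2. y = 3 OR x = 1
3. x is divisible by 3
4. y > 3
No

A contradictory subset is {-x + 2y = -14, y = 3 OR x = 1, y > 3}. No integer assignment can satisfy these jointly:

  - -x + 2y = -14: is a linear equation tying the variables together
  - y = 3 OR x = 1: forces a choice: either y = 3 or x = 1
  - y > 3: bounds one variable relative to a constant

Split on the disjunction (y = 3 OR x = 1):
  • If y = 3: this contradicts the bound y ≥ 4.
  • If x = 1: with x = 1, every remaining term of the linear equation is divisible by 2, so the left side is ≡ 0 (mod 2); but the right side -13 ≡ 1 (mod 2). No integers can satisfy it.
Both branches are infeasible, so the system has no integer solution.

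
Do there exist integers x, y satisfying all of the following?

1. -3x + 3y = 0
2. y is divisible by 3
Yes

Take x = 0, y = 0. Substituting into each constraint:
  (1) -3(0) + 3(0) = 0 ✓
  (2) 0 = 3 × 0, remainder 0 ✓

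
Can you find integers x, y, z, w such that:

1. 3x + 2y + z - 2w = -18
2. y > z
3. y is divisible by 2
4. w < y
Yes

Take x = -6, y = 0, z = -2, w = -1. Substituting into each constraint:
  (1) 3(-6) + 2(0) + (-2) - 2(-1) = -18 ✓
  (2) 0 > -2 ✓
  (3) 0 = 2 × 0, remainder 0 ✓
  (4) -1 < 0 ✓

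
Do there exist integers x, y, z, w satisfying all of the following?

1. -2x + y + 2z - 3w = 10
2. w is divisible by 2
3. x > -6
Yes

Take x = -5, y = 0, z = 0, w = 0. Substituting into each constraint:
  (1) -2(-5) + 0 + 2(0) - 3(0) = 10 ✓
  (2) 0 = 2 × 0, remainder 0 ✓
  (3) -5 > -6 ✓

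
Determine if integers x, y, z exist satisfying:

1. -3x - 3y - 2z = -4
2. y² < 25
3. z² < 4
Yes

Take x = 0, y = 2, z = -1. Substituting into each constraint:
  (1) -3(0) - 3(2) - 2(-1) = -4 ✓
  (2) y² = (2)² = 4, and 4 < 25 ✓
  (3) z² = (-1)² = 1, and 1 < 4 ✓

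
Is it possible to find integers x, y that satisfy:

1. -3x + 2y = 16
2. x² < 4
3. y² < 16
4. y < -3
No

A contradictory subset is {y² < 16, y < -3}. No integer assignment can satisfy these jointly:

  - y² < 16: restricts y to |y| ≤ 3
  - y < -3: bounds one variable relative to a constant

Direct contradiction: the bounds on y require y ≥ -3 and y ≤ -4 simultaneously, which is empty.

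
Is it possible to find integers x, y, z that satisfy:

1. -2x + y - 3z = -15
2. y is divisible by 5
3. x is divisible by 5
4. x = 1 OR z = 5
Yes

Take x = 5, y = 10, z = 5. Substituting into each constraint:
  (1) -2(5) + 10 - 3(5) = -15 ✓
  (2) 10 = 5 × 2, remainder 0 ✓
  (3) 5 = 5 × 1, remainder 0 ✓
  (4) z = 5, target 5 ✓ (second branch holds)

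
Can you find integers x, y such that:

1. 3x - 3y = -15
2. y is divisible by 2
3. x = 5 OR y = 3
Yes

Take x = 5, y = 10. Substituting into each constraint:
  (1) 3(5) - 3(10) = -15 ✓
  (2) 10 = 2 × 5, remainder 0 ✓
  (3) x = 5, target 5 ✓ (first branch holds)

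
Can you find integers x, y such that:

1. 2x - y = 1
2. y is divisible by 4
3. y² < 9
No

A contradictory subset is {2x - y = 1, y is divisible by 4}. No integer assignment can satisfy these jointly:

  - 2x - y = 1: is a linear equation tying the variables together
  - y is divisible by 4: restricts y to multiples of 4

Modular obstruction: writing y = 4y', every remaining term of the linear equation is divisible by 2, so the left side is ≡ 0 (mod 2); but the right side 1 ≡ 1 (mod 2). No integers can satisfy it.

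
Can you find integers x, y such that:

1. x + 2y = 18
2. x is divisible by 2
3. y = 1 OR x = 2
Yes

Take x = 16, y = 1. Substituting into each constraint:
  (1) 16 + 2(1) = 18 ✓
  (2) 16 = 2 × 8, remainder 0 ✓
  (3) y = 1, target 1 ✓ (first branch holds)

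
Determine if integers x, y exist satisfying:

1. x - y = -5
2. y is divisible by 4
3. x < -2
Yes

Take x = -5, y = 0. Substituting into each constraint:
  (1) (-5) + 0 = -5 ✓
  (2) 0 = 4 × 0, remainder 0 ✓
  (3) -5 < -2 ✓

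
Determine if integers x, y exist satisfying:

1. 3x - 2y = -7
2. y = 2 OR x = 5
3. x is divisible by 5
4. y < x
No

A contradictory subset is {3x - 2y = -7, y = 2 OR x = 5, y < x}. No integer assignment can satisfy these jointly:

  - 3x - 2y = -7: is a linear equation tying the variables together
  - y = 2 OR x = 5: forces a choice: either y = 2 or x = 5
  - y < x: bounds one variable relative to another variable

Split on the disjunction (y = 2 OR x = 5):
  • If y = 2: the equation forces x = -1, giving (y, x) = (2, -1), which violates x > y.
  • If x = 5: the equation forces y = 11, giving (x, y) = (5, 11), which violates x > y.
Both branches are infeasible, so the system has no integer solution.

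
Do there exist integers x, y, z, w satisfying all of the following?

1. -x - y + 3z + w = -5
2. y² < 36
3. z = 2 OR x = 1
Yes

Take x = 1, y = 0, z = -2, w = 2. Substituting into each constraint:
  (1) (-1) + 0 + 3(-2) + 2 = -5 ✓
  (2) y² = (0)² = 0, and 0 < 36 ✓
  (3) x = 1, target 1 ✓ (second branch holds)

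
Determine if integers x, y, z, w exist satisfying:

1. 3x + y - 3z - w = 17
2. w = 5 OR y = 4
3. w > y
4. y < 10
Yes

Take x = 6, y = 4, z = 0, w = 5. Substituting into each constraint:
  (1) 3(6) + 4 - 3(0) + (-5) = 17 ✓
  (2) w = 5, target 5 ✓ (first branch holds)
  (3) 5 > 4 ✓
  (4) 4 < 10 ✓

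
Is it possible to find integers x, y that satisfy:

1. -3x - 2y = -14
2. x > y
Yes

Take x = 4, y = 1. Substituting into each constraint:
  (1) -3(4) - 2(1) = -14 ✓
  (2) 4 > 1 ✓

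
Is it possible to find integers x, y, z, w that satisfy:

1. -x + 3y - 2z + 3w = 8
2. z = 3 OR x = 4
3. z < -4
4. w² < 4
Yes

Take x = 4, y = 0, z = -6, w = 0. Substituting into each constraint:
  (1) (-4) + 3(0) - 2(-6) + 3(0) = 8 ✓
  (2) x = 4, target 4 ✓ (second branch holds)
  (3) -6 < -4 ✓
  (4) w² = (0)² = 0, and 0 < 4 ✓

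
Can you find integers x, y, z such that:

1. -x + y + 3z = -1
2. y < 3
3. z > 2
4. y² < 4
Yes

Take x = 10, y = 0, z = 3. Substituting into each constraint:
  (1) (-10) + 0 + 3(3) = -1 ✓
  (2) 0 < 3 ✓
  (3) 3 > 2 ✓
  (4) y² = (0)² = 0, and 0 < 4 ✓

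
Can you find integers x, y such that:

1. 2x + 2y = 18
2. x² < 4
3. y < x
No

The full constraint system is jointly infeasible over the integers. Each constraint and what it forces:

  - 2x + 2y = 18: is a linear equation tying the variables together
  - x² < 4: restricts x to |x| ≤ 1
  - y < x: bounds one variable relative to another variable

Propagating the comparison: y < x and x ≤ 1 give y ≤ 0. Range argument: with x ∈ [-1, 1], y ∈ [−∞, 0], the left side of the equation is at most 2, but the right side is 18 > 2. No integer solution exists.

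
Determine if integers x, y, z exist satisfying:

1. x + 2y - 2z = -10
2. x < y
Yes

Take x = 0, y = 1, z = 6. Substituting into each constraint:
  (1) 0 + 2(1) - 2(6) = -10 ✓
  (2) 0 < 1 ✓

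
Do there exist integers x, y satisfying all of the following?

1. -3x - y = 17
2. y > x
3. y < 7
Yes

Take x = -5, y = -2. Substituting into each constraint:
  (1) -3(-5) + 2 = 17 ✓
  (2) -2 > -5 ✓
  (3) -2 < 7 ✓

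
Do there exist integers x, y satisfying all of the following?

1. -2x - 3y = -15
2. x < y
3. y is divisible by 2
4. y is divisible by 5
No

A contradictory subset is {-2x - 3y = -15, y is divisible by 2}. No integer assignment can satisfy these jointly:

  - -2x - 3y = -15: is a linear equation tying the variables together
  - y is divisible by 2: restricts y to multiples of 2

Modular obstruction: writing y = 2y', every remaining term of the linear equation is divisible by 2, so the left side is ≡ 0 (mod 2); but the right side -15 ≡ 1 (mod 2). No integers can satisfy it.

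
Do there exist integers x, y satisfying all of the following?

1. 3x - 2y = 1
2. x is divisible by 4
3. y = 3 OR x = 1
No

The full constraint system is jointly infeasible over the integers. Each constraint and what it forces:

  - 3x - 2y = 1: is a linear equation tying the variables together
  - x is divisible by 4: restricts x to multiples of 4
  - y = 3 OR x = 1: forces a choice: either y = 3 or x = 1

Modular obstruction: writing x = 4x', every remaining term of the linear equation is divisible by 2, so the left side is ≡ 0 (mod 2); but the right side 1 ≡ 1 (mod 2). No integers can satisfy it.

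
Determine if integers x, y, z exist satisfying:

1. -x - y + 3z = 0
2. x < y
Yes

Take x = 1, y = 2, z = 1. Substituting into each constraint:
  (1) (-1) + (-2) + 3(1) = 0 ✓
  (2) 1 < 2 ✓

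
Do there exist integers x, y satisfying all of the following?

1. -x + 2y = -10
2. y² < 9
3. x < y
No

The full constraint system is jointly infeasible over the integers. Each constraint and what it forces:

  - -x + 2y = -10: is a linear equation tying the variables together
  - y² < 9: restricts y to |y| ≤ 2
  - x < y: bounds one variable relative to another variable

Propagating the comparison: x < y and y ≤ 2 give x ≤ 1. Range argument: with x ∈ [−∞, 1], y ∈ [-2, 2], the left side of the equation is at least -5, but the right side is -10 < -5. No integer solution exists.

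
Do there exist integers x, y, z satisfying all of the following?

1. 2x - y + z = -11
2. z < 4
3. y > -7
Yes

Take x = 0, y = 0, z = -11. Substituting into each constraint:
  (1) 2(0) + 0 + (-11) = -11 ✓
  (2) -11 < 4 ✓
  (3) 0 > -7 ✓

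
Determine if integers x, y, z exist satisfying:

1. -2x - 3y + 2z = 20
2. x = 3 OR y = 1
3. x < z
Yes

Take x = 3, y = -6, z = 4. Substituting into each constraint:
  (1) -2(3) - 3(-6) + 2(4) = 20 ✓
  (2) x = 3, target 3 ✓ (first branch holds)
  (3) 3 < 4 ✓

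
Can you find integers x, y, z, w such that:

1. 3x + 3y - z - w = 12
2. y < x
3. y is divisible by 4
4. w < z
Yes

Take x = 1, y = 0, z = -4, w = -5. Substituting into each constraint:
  (1) 3(1) + 3(0) + 4 + 5 = 12 ✓
  (2) 0 < 1 ✓
  (3) 0 = 4 × 0, remainder 0 ✓
  (4) -5 < -4 ✓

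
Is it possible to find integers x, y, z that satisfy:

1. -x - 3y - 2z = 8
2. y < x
Yes

Take x = 0, y = -2, z = -1. Substituting into each constraint:
  (1) 0 - 3(-2) - 2(-1) = 8 ✓
  (2) -2 < 0 ✓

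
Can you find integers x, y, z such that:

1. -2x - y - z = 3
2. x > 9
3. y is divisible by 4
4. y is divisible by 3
Yes

Take x = 10, y = 0, z = -23. Substituting into each constraint:
  (1) -2(10) + 0 + 23 = 3 ✓
  (2) 10 > 9 ✓
  (3) 0 = 4 × 0, remainder 0 ✓
  (4) 0 = 3 × 0, remainder 0 ✓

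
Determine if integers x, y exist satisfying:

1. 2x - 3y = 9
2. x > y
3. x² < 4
Yes

Take x = 0, y = -3. Substituting into each constraint:
  (1) 2(0) - 3(-3) = 9 ✓
  (2) 0 > -3 ✓
  (3) x² = (0)² = 0, and 0 < 4 ✓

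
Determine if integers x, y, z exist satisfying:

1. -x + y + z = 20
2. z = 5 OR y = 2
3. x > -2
Yes

Take x = 0, y = 15, z = 5. Substituting into each constraint:
  (1) 0 + 15 + 5 = 20 ✓
  (2) z = 5, target 5 ✓ (first branch holds)
  (3) 0 > -2 ✓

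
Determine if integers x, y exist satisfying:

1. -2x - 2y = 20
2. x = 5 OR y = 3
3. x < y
Yes

Take x = -13, y = 3. Substituting into each constraint:
  (1) -2(-13) - 2(3) = 20 ✓
  (2) y = 3, target 3 ✓ (second branch holds)
  (3) -13 < 3 ✓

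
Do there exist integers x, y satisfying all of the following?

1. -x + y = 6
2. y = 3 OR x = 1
Yes

Take x = -3, y = 3. Substituting into each constraint:
  (1) 3 + 3 = 6 ✓
  (2) y = 3, target 3 ✓ (first branch holds)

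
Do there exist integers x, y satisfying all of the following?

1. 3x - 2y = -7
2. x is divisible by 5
Yes

Take x = 5, y = 11. Substituting into each constraint:
  (1) 3(5) - 2(11) = -7 ✓
  (2) 5 = 5 × 1, remainder 0 ✓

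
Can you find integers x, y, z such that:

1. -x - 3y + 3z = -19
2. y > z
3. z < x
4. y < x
Yes

Take x = 1, y = 0, z = -6. Substituting into each constraint:
  (1) (-1) - 3(0) + 3(-6) = -19 ✓
  (2) 0 > -6 ✓
  (3) -6 < 1 ✓
  (4) 0 < 1 ✓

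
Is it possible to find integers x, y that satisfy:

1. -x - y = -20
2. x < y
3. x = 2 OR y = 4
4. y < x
No

A contradictory subset is {x < y, y < x}. No integer assignment can satisfy these jointly:

  - x < y: bounds one variable relative to another variable
  - y < x: bounds one variable relative to another variable

Direct contradiction: y > x and x > y cannot both hold.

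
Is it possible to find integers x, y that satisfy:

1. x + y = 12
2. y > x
Yes

Take x = 0, y = 12. Substituting into each constraint:
  (1) 0 + 12 = 12 ✓
  (2) 12 > 0 ✓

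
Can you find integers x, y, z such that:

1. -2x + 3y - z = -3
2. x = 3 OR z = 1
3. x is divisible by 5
Yes

Take x = -5, y = -4, z = 1. Substituting into each constraint:
  (1) -2(-5) + 3(-4) + (-1) = -3 ✓
  (2) z = 1, target 1 ✓ (second branch holds)
  (3) -5 = 5 × -1, remainder 0 ✓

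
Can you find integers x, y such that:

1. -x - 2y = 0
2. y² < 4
Yes

Take x = 0, y = 0. Substituting into each constraint:
  (1) 0 - 2(0) = 0 ✓
  (2) y² = (0)² = 0, and 0 < 4 ✓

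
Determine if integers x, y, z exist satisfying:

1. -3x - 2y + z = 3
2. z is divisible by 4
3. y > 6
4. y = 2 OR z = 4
Yes

Take x = -5, y = 8, z = 4. Substituting into each constraint:
  (1) -3(-5) - 2(8) + 4 = 3 ✓
  (2) 4 = 4 × 1, remainder 0 ✓
  (3) 8 > 6 ✓
  (4) z = 4, target 4 ✓ (second branch holds)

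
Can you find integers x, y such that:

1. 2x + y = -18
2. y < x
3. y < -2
Yes

Take x = -5, y = -8. Substituting into each constraint:
  (1) 2(-5) + (-8) = -18 ✓
  (2) -8 < -5 ✓
  (3) -8 < -2 ✓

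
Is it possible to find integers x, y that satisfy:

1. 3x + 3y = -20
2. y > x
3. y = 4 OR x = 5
No

Even the single constraint (3x + 3y = -20) is infeasible over the integers.

  - 3x + 3y = -20: every term on the left is divisible by 3, so the LHS ≡ 0 (mod 3), but the RHS -20 is not — no integer solution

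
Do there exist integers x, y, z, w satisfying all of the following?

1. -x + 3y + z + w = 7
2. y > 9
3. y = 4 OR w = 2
Yes

Take x = 25, y = 10, z = 0, w = 2. Substituting into each constraint:
  (1) (-25) + 3(10) + 0 + 2 = 7 ✓
  (2) 10 > 9 ✓
  (3) w = 2, target 2 ✓ (second branch holds)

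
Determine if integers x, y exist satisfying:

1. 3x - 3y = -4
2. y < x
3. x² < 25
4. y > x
No

Even the single constraint (3x - 3y = -4) is infeasible over the integers.

  - 3x - 3y = -4: every term on the left is divisible by 3, so the LHS ≡ 0 (mod 3), but the RHS -4 is not — no integer solution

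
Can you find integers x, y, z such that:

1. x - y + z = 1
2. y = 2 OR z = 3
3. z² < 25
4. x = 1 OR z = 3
Yes

Take x = 0, y = 2, z = 3. Substituting into each constraint:
  (1) 0 + (-2) + 3 = 1 ✓
  (2) y = 2, target 2 ✓ (first branch holds)
  (3) z² = (3)² = 9, and 9 < 25 ✓
  (4) z = 3, target 3 ✓ (second branch holds)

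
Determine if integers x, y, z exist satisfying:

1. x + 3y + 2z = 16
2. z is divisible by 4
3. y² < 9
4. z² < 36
Yes

Take x = 10, y = 2, z = 0. Substituting into each constraint:
  (1) 10 + 3(2) + 2(0) = 16 ✓
  (2) 0 = 4 × 0, remainder 0 ✓
  (3) y² = (2)² = 4, and 4 < 9 ✓
  (4) z² = (0)² = 0, and 0 < 36 ✓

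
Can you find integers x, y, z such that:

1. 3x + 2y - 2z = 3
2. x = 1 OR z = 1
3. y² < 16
Yes

Take x = 1, y = 0, z = 0. Substituting into each constraint:
  (1) 3(1) + 2(0) - 2(0) = 3 ✓
  (2) x = 1, target 1 ✓ (first branch holds)
  (3) y² = (0)² = 0, and 0 < 16 ✓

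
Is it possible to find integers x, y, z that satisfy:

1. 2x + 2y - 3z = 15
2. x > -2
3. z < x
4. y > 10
Yes

Take x = 10, y = 11, z = 9. Substituting into each constraint:
  (1) 2(10) + 2(11) - 3(9) = 15 ✓
  (2) 10 > -2 ✓
  (3) 9 < 10 ✓
  (4) 11 > 10 ✓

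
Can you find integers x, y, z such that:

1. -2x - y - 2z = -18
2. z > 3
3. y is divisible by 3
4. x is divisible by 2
Yes

Take x = 0, y = 0, z = 9. Substituting into each constraint:
  (1) -2(0) + 0 - 2(9) = -18 ✓
  (2) 9 > 3 ✓
  (3) 0 = 3 × 0, remainder 0 ✓
  (4) 0 = 2 × 0, remainder 0 ✓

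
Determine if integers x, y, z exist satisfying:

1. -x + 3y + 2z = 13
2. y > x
Yes

Take x = 0, y = 1, z = 5. Substituting into each constraint:
  (1) 0 + 3(1) + 2(5) = 13 ✓
  (2) 1 > 0 ✓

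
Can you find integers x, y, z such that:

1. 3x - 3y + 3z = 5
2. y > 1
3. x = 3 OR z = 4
No

Even the single constraint (3x - 3y + 3z = 5) is infeasible over the integers.

  - 3x - 3y + 3z = 5: every term on the left is divisible by 3, so the LHS ≡ 0 (mod 3), but the RHS 5 is not — no integer solution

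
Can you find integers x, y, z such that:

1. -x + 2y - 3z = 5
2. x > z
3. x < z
No

A contradictory subset is {x > z, x < z}. No integer assignment can satisfy these jointly:

  - x > z: bounds one variable relative to another variable
  - x < z: bounds one variable relative to another variable

Direct contradiction: x > z and z > x cannot both hold.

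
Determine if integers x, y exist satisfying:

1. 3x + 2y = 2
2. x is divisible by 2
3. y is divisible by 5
Yes

Take x = 4, y = -5. Substituting into each constraint:
  (1) 3(4) + 2(-5) = 2 ✓
  (2) 4 = 2 × 2, remainder 0 ✓
  (3) -5 = 5 × -1, remainder 0 ✓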